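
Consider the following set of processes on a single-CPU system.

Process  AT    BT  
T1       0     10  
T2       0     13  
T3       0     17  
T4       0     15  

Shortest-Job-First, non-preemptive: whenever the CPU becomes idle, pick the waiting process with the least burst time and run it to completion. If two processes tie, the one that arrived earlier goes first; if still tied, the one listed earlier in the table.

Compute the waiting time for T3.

Timeline: | T1 0-10 | T2 10-23 | T4 23-38 | T3 38-55 |
Completion: T1=10  T2=23  T3=55  T4=38
Turnaround (C−A): T1=10  T2=23  T3=55  T4=38
Waiting(T3) = turnaround − burst = 55 − 17 = 38

38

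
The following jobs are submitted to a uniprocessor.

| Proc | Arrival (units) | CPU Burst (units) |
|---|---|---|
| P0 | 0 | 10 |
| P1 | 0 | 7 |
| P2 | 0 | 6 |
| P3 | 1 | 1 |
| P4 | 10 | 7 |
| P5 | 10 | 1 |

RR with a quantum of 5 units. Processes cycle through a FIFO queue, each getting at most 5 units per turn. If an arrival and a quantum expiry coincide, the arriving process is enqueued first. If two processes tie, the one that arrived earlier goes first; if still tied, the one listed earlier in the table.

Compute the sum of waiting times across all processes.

Schedule: | P0 0-5 | P1 5-10 | P2 10-15 | P3 15-16 | P0 16-21 | P4 21-26 | P5 26-27 | P1 27-29 | P2 29-30 | P4 30-32 |
Completion: P0=21  P1=29  P2=30  P3=16  P4=32  P5=27
Waiting = turnaround − burst: P0=11, P1=22, P2=24, P3=14, P4=15, P5=16
Total waiting = 11 + 22 + 24 + 14 + 15 + 16 = 102

102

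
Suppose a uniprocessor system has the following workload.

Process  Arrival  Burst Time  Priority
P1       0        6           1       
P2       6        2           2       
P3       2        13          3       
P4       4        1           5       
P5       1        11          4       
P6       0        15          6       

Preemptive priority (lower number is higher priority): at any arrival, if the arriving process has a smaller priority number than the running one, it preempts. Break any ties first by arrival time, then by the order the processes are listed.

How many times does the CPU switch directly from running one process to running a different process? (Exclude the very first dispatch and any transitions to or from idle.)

5

Schedule: | P1 0-6 | P2 6-8 | P3 8-21 | P5 21-32 | P4 32-33 | P6 33-48 |
Completion: P1=6  P2=8  P3=21  P4=33  P5=32  P6=48
Turnaround (C−A): P1=6  P2=2  P3=19  P4=29  P5=31  P6=48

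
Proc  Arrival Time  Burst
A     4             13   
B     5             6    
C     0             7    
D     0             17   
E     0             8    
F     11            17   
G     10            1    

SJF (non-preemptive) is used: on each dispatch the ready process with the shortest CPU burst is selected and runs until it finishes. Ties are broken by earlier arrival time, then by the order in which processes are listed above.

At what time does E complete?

22

Gantt: | C 0-7 | B 7-13 | G 13-14 | E 14-22 | A 22-35 | D 35-52 | F 52-69 |
Completion: A=35  B=13  C=7  D=52  E=22  F=69  G=14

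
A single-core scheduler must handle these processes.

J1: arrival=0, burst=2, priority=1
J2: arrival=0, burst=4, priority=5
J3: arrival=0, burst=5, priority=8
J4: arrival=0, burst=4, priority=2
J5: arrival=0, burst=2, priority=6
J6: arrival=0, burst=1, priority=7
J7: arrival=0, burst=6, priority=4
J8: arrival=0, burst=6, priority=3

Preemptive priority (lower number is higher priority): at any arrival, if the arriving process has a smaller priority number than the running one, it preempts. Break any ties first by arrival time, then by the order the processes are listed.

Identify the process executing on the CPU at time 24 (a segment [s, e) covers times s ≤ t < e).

J6

Gantt: | J1 0-2 | J4 2-6 | J8 6-12 | J7 12-18 | J2 18-22 | J5 22-24 | J6 24-25 | J3 25-30 |
Completion: J1=2  J2=22  J3=30  J4=6  J5=24  J6=25  J7=18  J8=12
Turnaround (C−A): J1=2  J2=22  J3=30  J4=6  J5=24  J6=25  J7=18  J8=12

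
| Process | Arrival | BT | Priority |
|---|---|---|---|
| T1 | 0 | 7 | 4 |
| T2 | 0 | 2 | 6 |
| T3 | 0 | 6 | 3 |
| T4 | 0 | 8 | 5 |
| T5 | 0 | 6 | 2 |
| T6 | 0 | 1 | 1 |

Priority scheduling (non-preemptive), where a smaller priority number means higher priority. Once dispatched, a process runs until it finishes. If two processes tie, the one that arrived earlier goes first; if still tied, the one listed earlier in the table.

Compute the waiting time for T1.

13

Timeline: | T6 0-1 | T5 1-7 | T3 7-13 | T1 13-20 | T4 20-28 | T2 28-30 |
Completion: T1=20  T2=30  T3=13  T4=28  T5=7  T6=1
Turnaround (C−A): T1=20  T2=30  T3=13  T4=28  T5=7  T6=1
Waiting(T1) = turnaround − burst = 20 − 7 = 13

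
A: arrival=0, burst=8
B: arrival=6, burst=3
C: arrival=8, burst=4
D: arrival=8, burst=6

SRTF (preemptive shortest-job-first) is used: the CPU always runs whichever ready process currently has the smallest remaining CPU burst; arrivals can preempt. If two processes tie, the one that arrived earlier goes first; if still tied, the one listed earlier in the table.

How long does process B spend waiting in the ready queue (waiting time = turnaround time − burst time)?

2

Schedule: | A 0-8 | B 8-11 | C 11-15 | D 15-21 |
Completion: A=8  B=11  C=15  D=21
Turnaround (C−A): A=8  B=5  C=7  D=13
Waiting(B) = turnaround − burst = 5 − 3 = 2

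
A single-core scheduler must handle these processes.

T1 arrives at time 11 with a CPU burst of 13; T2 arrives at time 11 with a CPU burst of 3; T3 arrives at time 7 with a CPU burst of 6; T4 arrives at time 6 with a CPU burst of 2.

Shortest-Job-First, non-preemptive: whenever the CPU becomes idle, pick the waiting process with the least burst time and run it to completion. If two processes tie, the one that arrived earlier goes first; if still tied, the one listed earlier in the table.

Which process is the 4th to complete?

Gantt: | idle 0-6 | T4 6-8 | T3 8-14 | T2 14-17 | T1 17-30 |
Completion: T1=30  T2=17  T3=14  T4=8
Turnaround (C−A): T1=19  T2=6  T3=7  T4=2
Finish order: T4 → T3 → T2 → T1

T1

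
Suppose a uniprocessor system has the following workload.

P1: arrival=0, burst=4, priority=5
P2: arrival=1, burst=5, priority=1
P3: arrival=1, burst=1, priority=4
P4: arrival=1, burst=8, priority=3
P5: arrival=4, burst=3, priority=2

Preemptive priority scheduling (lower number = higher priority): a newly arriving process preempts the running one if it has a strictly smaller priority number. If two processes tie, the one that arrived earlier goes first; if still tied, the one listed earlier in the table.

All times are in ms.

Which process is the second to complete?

Gantt: | P1 0-1 | P2 1-6 | P5 6-9 | P4 9-17 | P3 17-18 | P1 18-21 |
Completion: P1=21  P2=6  P3=18  P4=17  P5=9
Turnaround (C−A): P1=21  P2=5  P3=17  P4=16  P5=5
Finish order: P2 → P5 → P4 → P3 → P1

P5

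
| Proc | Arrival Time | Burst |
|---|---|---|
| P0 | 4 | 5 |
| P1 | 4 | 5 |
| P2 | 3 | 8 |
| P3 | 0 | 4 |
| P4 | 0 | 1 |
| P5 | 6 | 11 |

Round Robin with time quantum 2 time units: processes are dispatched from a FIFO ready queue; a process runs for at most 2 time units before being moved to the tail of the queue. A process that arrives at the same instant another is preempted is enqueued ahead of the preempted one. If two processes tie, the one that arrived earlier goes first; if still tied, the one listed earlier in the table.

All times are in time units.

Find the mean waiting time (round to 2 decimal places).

11.50

Gantt: | P3 0-2 | P4 2-3 | P3 3-5 | P2 5-7 | P0 7-9 | P1 9-11 | P5 11-13 | P2 13-15 | P0 15-17 | P1 17-19 | P5 19-21 | P2 21-23 | P0 23-24 | P1 24-25 | P5 25-27 | P2 27-29 | P5 29-34 |
Completion: P0=24  P1=25  P2=29  P3=5  P4=3  P5=34
Waiting times: P0=15, P1=16, P2=18, P3=1, P4=2, P5=17
Average waiting = (15+16+18+1+2+17) / 6 = 69/6 = 11.50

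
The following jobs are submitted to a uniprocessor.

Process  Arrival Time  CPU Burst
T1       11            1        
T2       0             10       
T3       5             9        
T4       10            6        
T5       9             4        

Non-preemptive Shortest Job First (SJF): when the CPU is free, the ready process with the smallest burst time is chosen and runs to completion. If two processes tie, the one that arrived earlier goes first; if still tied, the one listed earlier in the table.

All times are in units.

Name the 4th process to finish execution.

Gantt: | T2 0-10 | T5 10-14 | T1 14-15 | T4 15-21 | T3 21-30 |
Completion: T1=15  T2=10  T3=30  T4=21  T5=14
Turnaround (C−A): T1=4  T2=10  T3=25  T4=11  T5=5
Finish order: T2 → T5 → T1 → T4 → T3

T4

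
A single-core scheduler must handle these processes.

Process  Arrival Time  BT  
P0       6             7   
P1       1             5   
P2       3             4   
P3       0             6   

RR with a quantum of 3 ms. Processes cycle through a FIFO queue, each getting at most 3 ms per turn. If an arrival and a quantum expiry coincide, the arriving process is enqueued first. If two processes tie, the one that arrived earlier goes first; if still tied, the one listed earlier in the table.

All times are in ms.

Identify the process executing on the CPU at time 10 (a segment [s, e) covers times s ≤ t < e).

Timeline: | P3 0-3 | P1 3-6 | P2 6-9 | P3 9-12 | P0 12-15 | P1 15-17 | P2 17-18 | P0 18-22 |
Completion: P0=22  P1=17  P2=18  P3=12
Turnaround (C−A): P0=16  P1=16  P2=15  P3=12

P3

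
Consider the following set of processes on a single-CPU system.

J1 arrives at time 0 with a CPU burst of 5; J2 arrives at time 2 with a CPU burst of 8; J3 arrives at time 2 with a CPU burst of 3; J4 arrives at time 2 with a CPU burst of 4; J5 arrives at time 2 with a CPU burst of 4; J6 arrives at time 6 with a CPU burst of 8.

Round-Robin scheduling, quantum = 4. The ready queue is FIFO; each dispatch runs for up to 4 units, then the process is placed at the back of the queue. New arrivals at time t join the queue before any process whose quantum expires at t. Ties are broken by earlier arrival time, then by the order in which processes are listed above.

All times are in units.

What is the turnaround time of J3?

Timeline: | J1 0-4 | J2 4-8 | J3 8-11 | J4 11-15 | J5 15-19 | J1 19-20 | J6 20-24 | J2 24-28 | J6 28-32 |
Completion: J1=20  J2=28  J3=11  J4=15  J5=19  J6=32
Turnaround (C−A): J1=20  J2=26  J3=9  J4=13  J5=17  J6=26
Turnaround(J3) = completion − arrival = 11 − 2 = 9

9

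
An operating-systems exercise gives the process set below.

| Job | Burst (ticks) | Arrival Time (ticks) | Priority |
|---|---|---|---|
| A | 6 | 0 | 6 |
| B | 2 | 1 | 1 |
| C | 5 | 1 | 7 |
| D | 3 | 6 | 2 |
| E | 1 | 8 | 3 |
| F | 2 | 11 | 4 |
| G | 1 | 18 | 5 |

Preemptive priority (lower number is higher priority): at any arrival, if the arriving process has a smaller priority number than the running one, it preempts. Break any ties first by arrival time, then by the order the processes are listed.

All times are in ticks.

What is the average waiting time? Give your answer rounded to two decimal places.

3.29

Timeline: | A 0-1 | B 1-3 | A 3-6 | D 6-9 | E 9-10 | A 10-11 | F 11-13 | A 13-14 | C 14-18 | G 18-19 | C 19-20 |
Completion: A=14  B=3  C=20  D=9  E=10  F=13  G=19
Turnaround (C−A): A=14  B=2  C=19  D=3  E=2  F=2  G=1
Waiting times: A=8, B=0, C=14, D=0, E=1, F=0, G=0
Average waiting = (8+0+14+0+1+0+0) / 7 = 23/7 = 3.29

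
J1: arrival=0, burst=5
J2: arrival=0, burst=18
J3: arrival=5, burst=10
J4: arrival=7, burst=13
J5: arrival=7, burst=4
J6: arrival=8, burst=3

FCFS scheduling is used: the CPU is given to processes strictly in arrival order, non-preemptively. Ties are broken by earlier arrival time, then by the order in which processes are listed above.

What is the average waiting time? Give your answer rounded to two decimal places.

Schedule: | J1 0-5 | J2 5-23 | J3 23-33 | J4 33-46 | J5 46-50 | J6 50-53 |
Completion: J1=5  J2=23  J3=33  J4=46  J5=50  J6=53
Turnaround (C−A): J1=5  J2=23  J3=28  J4=39  J5=43  J6=45
Waiting times: J1=0, J2=5, J3=18, J4=26, J5=39, J6=42
Average waiting = (0+5+18+26+39+42) / 6 = 130/6 = 21.67

21.67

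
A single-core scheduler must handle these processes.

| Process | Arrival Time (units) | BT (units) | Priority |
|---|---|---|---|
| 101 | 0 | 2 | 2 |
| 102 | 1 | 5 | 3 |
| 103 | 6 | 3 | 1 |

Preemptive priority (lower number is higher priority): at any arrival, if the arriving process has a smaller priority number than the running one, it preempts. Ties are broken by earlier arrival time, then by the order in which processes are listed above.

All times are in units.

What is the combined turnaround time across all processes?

14

Schedule: | 101 0-2 | 102 2-6 | 103 6-9 | 102 9-10 |
Completion: 101=2  102=10  103=9
Turnaround (C−A): 101=2  102=9  103=3
Turnaround = completion − arrival: 101=2, 102=9, 103=3
Total turnaround = 2 + 9 + 3 = 14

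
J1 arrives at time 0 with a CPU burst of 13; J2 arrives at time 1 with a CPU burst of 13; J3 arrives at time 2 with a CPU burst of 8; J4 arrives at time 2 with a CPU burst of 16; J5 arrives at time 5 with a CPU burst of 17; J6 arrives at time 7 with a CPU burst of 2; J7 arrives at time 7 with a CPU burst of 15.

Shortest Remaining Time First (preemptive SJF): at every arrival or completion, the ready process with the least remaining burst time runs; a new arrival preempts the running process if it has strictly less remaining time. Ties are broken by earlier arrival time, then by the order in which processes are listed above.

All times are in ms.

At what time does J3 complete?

12

Timeline: | J1 0-2 | J3 2-7 | J6 7-9 | J3 9-12 | J1 12-23 | J2 23-36 | J7 36-51 | J4 51-67 | J5 67-84 |
Completion: J1=23  J2=36  J3=12  J4=67  J5=84  J6=9  J7=51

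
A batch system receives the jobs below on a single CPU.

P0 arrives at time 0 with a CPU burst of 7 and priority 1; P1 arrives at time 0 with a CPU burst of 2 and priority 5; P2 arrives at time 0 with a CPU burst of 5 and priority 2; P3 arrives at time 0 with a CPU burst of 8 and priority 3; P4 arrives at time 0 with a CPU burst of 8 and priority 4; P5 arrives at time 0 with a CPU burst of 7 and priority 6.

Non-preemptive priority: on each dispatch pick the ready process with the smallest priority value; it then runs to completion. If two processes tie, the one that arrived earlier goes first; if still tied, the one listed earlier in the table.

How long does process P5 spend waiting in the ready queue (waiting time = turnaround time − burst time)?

30

Timeline: | P0 0-7 | P2 7-12 | P3 12-20 | P4 20-28 | P1 28-30 | P5 30-37 |
Completion: P0=7  P1=30  P2=12  P3=20  P4=28  P5=37
Waiting(P5) = turnaround − burst = 37 − 7 = 30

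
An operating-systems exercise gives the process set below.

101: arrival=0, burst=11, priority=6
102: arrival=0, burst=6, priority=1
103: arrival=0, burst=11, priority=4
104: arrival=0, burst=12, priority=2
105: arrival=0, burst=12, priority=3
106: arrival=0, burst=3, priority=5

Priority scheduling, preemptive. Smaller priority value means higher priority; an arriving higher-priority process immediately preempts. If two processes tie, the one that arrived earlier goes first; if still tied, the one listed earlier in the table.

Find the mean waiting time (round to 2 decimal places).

23.17

Schedule: | 102 0-6 | 104 6-18 | 105 18-30 | 103 30-41 | 106 41-44 | 101 44-55 |
Completion: 101=55  102=6  103=41  104=18  105=30  106=44
Turnaround (C−A): 101=55  102=6  103=41  104=18  105=30  106=44
Waiting times: 101=44, 102=0, 103=30, 104=6, 105=18, 106=41
Average waiting = (44+0+30+6+18+41) / 6 = 139/6 = 23.17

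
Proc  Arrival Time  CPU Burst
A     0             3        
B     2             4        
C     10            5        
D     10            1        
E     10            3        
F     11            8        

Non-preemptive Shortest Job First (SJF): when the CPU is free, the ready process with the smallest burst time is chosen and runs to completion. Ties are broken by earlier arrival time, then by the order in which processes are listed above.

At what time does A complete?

3

Gantt: | A 0-3 | B 3-7 | idle 7-10 | D 10-11 | E 11-14 | C 14-19 | F 19-27 |
Completion: A=3  B=7  C=19  D=11  E=14  F=27
Turnaround (C−A): A=3  B=5  C=9  D=1  E=4  F=16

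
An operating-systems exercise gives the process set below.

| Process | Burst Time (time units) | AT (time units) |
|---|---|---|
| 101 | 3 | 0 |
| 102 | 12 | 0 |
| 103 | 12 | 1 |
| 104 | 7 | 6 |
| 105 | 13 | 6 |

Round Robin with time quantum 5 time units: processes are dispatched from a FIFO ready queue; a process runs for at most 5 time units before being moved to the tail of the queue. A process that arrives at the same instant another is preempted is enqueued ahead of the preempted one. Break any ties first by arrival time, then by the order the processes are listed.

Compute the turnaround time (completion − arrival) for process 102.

42

Gantt: | 101 0-3 | 102 3-8 | 103 8-13 | 104 13-18 | 105 18-23 | 102 23-28 | 103 28-33 | 104 33-35 | 105 35-40 | 102 40-42 | 103 42-44 | 105 44-47 |
Completion: 101=3  102=42  103=44  104=35  105=47
Turnaround (C−A): 101=3  102=42  103=43  104=29  105=41
Turnaround(102) = completion − arrival = 42 − 0 = 42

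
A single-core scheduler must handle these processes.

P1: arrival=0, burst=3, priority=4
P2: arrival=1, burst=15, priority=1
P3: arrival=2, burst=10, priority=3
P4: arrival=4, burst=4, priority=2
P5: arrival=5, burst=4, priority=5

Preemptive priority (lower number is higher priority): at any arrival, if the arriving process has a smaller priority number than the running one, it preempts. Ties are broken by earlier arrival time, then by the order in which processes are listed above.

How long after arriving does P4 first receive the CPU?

12

Gantt: | P1 0-1 | P2 1-16 | P4 16-20 | P3 20-30 | P1 30-32 | P5 32-36 |
Completion: P1=32  P2=16  P3=30  P4=20  P5=36
Response(P4) = first start − arrival = 16 − 4 = 12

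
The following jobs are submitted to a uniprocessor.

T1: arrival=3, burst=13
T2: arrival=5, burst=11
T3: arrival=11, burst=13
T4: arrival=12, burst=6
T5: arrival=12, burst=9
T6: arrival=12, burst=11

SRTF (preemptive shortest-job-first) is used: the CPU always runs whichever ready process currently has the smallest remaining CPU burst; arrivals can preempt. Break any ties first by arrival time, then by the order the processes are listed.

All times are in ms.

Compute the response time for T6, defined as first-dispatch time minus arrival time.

30

Timeline: | idle 0-3 | T1 3-16 | T4 16-22 | T5 22-31 | T2 31-42 | T6 42-53 | T3 53-66 |
Completion: T1=16  T2=42  T3=66  T4=22  T5=31  T6=53
Turnaround (C−A): T1=13  T2=37  T3=55  T4=10  T5=19  T6=41
Response(T6) = first start − arrival = 42 − 12 = 30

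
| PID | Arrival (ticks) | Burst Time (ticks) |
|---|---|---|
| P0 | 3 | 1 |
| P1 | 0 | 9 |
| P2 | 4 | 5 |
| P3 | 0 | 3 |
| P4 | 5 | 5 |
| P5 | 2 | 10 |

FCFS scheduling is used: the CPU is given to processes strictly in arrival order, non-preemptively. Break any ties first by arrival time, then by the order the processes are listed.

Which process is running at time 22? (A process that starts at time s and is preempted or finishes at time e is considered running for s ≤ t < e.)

P0

Schedule: | P1 0-9 | P3 9-12 | P5 12-22 | P0 22-23 | P2 23-28 | P4 28-33 |
Completion: P0=23  P1=9  P2=28  P3=12  P4=33  P5=22
Turnaround (C−A): P0=20  P1=9  P2=24  P3=12  P4=28  P5=20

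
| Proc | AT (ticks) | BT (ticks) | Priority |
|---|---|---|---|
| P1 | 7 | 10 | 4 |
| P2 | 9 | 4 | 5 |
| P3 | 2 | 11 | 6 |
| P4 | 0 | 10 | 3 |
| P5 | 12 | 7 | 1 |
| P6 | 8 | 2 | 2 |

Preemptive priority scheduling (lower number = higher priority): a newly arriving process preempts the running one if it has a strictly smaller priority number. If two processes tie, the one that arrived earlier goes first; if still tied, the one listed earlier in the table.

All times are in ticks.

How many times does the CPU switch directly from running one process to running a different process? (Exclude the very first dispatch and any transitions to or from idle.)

Gantt: | P4 0-8 | P6 8-10 | P4 10-12 | P5 12-19 | P1 19-29 | P2 29-33 | P3 33-44 |
Completion: P1=29  P2=33  P3=44  P4=12  P5=19  P6=10
Turnaround (C−A): P1=22  P2=24  P3=42  P4=12  P5=7  P6=2

6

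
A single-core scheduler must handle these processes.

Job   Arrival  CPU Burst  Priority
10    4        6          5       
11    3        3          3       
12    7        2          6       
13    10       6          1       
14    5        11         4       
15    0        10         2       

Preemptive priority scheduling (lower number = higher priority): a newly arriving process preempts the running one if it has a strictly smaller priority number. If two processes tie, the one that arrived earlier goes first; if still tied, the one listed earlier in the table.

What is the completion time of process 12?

Timeline: | 15 0-10 | 13 10-16 | 11 16-19 | 14 19-30 | 10 30-36 | 12 36-38 |
Completion: 10=36  11=19  12=38  13=16  14=30  15=10
Turnaround (C−A): 10=32  11=16  12=31  13=6  14=25  15=10

38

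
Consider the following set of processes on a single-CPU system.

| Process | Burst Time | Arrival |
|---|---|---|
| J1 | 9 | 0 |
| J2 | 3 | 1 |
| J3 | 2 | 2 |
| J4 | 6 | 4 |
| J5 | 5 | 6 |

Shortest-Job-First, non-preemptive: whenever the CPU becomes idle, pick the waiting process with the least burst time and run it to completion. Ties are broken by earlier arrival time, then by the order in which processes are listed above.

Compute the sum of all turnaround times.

Timeline: | J1 0-9 | J3 9-11 | J2 11-14 | J5 14-19 | J4 19-25 |
Completion: J1=9  J2=14  J3=11  J4=25  J5=19
Turnaround = completion − arrival: J1=9, J2=13, J3=9, J4=21, J5=13
Total turnaround = 9 + 13 + 9 + 21 + 13 = 65

65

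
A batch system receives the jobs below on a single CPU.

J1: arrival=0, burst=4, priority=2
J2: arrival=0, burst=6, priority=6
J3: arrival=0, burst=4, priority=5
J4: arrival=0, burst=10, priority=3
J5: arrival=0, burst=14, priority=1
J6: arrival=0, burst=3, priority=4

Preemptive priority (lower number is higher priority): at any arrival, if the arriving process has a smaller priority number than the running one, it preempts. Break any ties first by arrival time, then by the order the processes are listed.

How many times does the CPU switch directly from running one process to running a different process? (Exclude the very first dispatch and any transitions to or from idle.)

Timeline: | J5 0-14 | J1 14-18 | J4 18-28 | J6 28-31 | J3 31-35 | J2 35-41 |
Completion: J1=18  J2=41  J3=35  J4=28  J5=14  J6=31

5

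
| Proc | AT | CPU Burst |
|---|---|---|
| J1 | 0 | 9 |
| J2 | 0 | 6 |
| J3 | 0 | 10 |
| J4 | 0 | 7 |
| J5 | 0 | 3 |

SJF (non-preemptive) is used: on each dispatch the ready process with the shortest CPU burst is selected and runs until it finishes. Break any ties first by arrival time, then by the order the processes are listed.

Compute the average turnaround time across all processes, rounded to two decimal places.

Timeline: | J5 0-3 | J2 3-9 | J4 9-16 | J1 16-25 | J3 25-35 |
Completion: J1=25  J2=9  J3=35  J4=16  J5=3
Turnaround times: J1=25, J2=9, J3=35, J4=16, J5=3
Average turnaround = (25+9+35+16+3) / 5 = 88/5 = 17.60

17.60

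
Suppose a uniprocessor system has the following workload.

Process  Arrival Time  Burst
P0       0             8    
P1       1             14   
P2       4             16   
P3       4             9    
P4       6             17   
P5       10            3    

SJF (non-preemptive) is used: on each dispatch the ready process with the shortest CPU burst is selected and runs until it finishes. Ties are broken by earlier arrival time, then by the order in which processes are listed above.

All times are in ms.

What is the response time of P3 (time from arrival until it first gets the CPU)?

4

Schedule: | P0 0-8 | P3 8-17 | P5 17-20 | P1 20-34 | P2 34-50 | P4 50-67 |
Completion: P0=8  P1=34  P2=50  P3=17  P4=67  P5=20
Turnaround (C−A): P0=8  P1=33  P2=46  P3=13  P4=61  P5=10
Response(P3) = first start − arrival = 8 − 4 = 4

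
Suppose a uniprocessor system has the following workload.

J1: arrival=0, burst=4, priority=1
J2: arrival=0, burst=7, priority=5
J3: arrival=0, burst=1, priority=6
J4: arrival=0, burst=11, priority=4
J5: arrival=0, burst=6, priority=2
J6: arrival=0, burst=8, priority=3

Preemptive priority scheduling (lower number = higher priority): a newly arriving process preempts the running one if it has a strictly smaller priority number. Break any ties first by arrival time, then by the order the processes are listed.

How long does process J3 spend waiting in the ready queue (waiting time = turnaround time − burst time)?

36

Schedule: | J1 0-4 | J5 4-10 | J6 10-18 | J4 18-29 | J2 29-36 | J3 36-37 |
Completion: J1=4  J2=36  J3=37  J4=29  J5=10  J6=18
Turnaround (C−A): J1=4  J2=36  J3=37  J4=29  J5=10  J6=18
Waiting(J3) = turnaround − burst = 37 − 1 = 36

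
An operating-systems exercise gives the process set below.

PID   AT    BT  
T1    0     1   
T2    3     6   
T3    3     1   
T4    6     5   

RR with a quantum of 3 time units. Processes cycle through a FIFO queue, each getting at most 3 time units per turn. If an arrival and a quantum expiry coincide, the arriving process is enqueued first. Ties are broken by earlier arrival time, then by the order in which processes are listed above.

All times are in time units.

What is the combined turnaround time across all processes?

24

Schedule: | T1 0-1 | idle 1-3 | T2 3-6 | T3 6-7 | T4 7-10 | T2 10-13 | T4 13-15 |
Completion: T1=1  T2=13  T3=7  T4=15
Turnaround (C−A): T1=1  T2=10  T3=4  T4=9
Turnaround = completion − arrival: T1=1, T2=10, T3=4, T4=9
Total turnaround = 1 + 10 + 4 + 9 = 24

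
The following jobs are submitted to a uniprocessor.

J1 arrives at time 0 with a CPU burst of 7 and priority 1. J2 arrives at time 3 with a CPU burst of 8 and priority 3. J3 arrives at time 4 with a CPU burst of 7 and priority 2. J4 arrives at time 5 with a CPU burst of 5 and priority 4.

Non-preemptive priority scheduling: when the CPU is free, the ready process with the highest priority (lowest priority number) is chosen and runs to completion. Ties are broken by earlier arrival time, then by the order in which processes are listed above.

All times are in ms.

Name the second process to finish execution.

J3

Schedule: | J1 0-7 | J3 7-14 | J2 14-22 | J4 22-27 |
Completion: J1=7  J2=22  J3=14  J4=27
Turnaround (C−A): J1=7  J2=19  J3=10  J4=22
Finish order: J1 → J3 → J2 → J4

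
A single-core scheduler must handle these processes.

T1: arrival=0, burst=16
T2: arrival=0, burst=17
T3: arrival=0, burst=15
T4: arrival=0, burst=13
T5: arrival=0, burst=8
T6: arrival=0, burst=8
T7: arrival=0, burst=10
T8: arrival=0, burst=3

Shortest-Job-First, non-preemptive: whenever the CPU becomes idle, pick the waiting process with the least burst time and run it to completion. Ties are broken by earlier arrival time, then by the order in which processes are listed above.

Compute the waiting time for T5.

3

Schedule: | T8 0-3 | T5 3-11 | T6 11-19 | T7 19-29 | T4 29-42 | T3 42-57 | T1 57-73 | T2 73-90 |
Completion: T1=73  T2=90  T3=57  T4=42  T5=11  T6=19  T7=29  T8=3
Turnaround (C−A): T1=73  T2=90  T3=57  T4=42  T5=11  T6=19  T7=29  T8=3
Waiting(T5) = turnaround − burst = 11 − 8 = 3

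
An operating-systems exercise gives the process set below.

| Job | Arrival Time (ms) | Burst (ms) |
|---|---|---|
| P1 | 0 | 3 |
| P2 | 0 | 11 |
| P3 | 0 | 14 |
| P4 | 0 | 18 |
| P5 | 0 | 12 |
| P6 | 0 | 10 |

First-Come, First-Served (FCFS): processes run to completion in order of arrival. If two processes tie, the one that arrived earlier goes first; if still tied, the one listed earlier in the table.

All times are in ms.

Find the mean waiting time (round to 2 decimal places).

Gantt: | P1 0-3 | P2 3-14 | P3 14-28 | P4 28-46 | P5 46-58 | P6 58-68 |
Completion: P1=3  P2=14  P3=28  P4=46  P5=58  P6=68
Waiting times: P1=0, P2=3, P3=14, P4=28, P5=46, P6=58
Average waiting = (0+3+14+28+46+58) / 6 = 149/6 = 24.83

24.83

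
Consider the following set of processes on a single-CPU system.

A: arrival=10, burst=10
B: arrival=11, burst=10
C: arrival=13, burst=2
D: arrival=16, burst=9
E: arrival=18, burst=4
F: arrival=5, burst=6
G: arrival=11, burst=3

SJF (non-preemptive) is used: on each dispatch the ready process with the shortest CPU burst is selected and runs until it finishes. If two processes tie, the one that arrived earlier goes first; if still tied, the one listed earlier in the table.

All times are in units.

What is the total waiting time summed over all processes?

Timeline: | idle 0-5 | F 5-11 | G 11-14 | C 14-16 | D 16-25 | E 25-29 | A 29-39 | B 39-49 |
Completion: A=39  B=49  C=16  D=25  E=29  F=11  G=14
Waiting = turnaround − burst: A=19, B=28, C=1, D=0, E=7, F=0, G=0
Total waiting = 19 + 28 + 1 + 0 + 7 + 0 + 0 = 55

55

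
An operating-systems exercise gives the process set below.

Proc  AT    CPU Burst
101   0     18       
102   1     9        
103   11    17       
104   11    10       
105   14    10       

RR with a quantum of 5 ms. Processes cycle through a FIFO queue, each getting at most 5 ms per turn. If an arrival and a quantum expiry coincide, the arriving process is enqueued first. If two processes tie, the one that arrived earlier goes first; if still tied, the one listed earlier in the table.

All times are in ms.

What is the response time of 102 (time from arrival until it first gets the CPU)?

4

Gantt: | 101 0-5 | 102 5-10 | 101 10-15 | 102 15-19 | 103 19-24 | 104 24-29 | 105 29-34 | 101 34-39 | 103 39-44 | 104 44-49 | 105 49-54 | 101 54-57 | 103 57-64 |
Completion: 101=57  102=19  103=64  104=49  105=54
Turnaround (C−A): 101=57  102=18  103=53  104=38  105=40
Response(102) = first start − arrival = 5 − 1 = 4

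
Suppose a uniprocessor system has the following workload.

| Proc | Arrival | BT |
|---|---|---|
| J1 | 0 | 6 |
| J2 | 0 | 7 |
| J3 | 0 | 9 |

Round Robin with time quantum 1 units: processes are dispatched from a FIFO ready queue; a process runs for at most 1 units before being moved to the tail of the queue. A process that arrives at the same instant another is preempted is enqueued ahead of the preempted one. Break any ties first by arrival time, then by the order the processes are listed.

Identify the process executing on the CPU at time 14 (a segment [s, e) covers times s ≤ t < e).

J3

Timeline: | J1 0-1 | J2 1-2 | J3 2-3 | J1 3-4 | J2 4-5 | J3 5-6 | J1 6-7 | J2 7-8 | J3 8-9 | J1 9-10 | J2 10-11 | J3 11-12 | J1 12-13 | J2 13-14 | J3 14-15 | J1 15-16 | J2 16-17 | J3 17-18 | J2 18-19 | J3 19-22 |
Completion: J1=16  J2=19  J3=22
Turnaround (C−A): J1=16  J2=19  J3=22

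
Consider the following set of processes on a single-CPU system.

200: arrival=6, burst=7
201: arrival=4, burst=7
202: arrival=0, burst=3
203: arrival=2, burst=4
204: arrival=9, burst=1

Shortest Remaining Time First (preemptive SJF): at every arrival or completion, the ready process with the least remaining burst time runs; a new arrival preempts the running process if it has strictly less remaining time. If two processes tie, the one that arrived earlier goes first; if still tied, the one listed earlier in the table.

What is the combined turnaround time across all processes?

36

Timeline: | 202 0-3 | 203 3-7 | 201 7-9 | 204 9-10 | 201 10-15 | 200 15-22 |
Completion: 200=22  201=15  202=3  203=7  204=10
Turnaround = completion − arrival: 200=16, 201=11, 202=3, 203=5, 204=1
Total turnaround = 16 + 11 + 3 + 5 + 1 = 36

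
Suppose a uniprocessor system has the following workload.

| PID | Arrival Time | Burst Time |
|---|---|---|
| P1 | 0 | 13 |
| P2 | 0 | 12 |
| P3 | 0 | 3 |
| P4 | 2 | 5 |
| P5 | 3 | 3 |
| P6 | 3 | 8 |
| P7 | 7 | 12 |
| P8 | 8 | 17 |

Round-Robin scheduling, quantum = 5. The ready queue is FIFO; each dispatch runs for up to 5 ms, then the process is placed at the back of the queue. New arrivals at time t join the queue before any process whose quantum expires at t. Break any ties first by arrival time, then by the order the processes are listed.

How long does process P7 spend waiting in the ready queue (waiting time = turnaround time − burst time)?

Gantt: | P1 0-5 | P2 5-10 | P3 10-13 | P4 13-18 | P5 18-21 | P6 21-26 | P1 26-31 | P7 31-36 | P8 36-41 | P2 41-46 | P6 46-49 | P1 49-52 | P7 52-57 | P8 57-62 | P2 62-64 | P7 64-66 | P8 66-73 |
Completion: P1=52  P2=64  P3=13  P4=18  P5=21  P6=49  P7=66  P8=73
Waiting(P7) = turnaround − burst = 59 − 12 = 47

47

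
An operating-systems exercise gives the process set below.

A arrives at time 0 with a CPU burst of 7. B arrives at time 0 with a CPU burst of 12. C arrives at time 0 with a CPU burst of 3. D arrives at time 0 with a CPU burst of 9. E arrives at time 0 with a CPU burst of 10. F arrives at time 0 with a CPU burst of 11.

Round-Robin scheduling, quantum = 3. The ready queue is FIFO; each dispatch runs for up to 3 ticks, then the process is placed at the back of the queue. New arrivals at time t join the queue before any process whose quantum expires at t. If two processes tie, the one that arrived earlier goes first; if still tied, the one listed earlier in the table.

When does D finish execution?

40

Timeline: | A 0-3 | B 3-6 | C 6-9 | D 9-12 | E 12-15 | F 15-18 | A 18-21 | B 21-24 | D 24-27 | E 27-30 | F 30-33 | A 33-34 | B 34-37 | D 37-40 | E 40-43 | F 43-46 | B 46-49 | E 49-50 | F 50-52 |
Completion: A=34  B=49  C=9  D=40  E=50  F=52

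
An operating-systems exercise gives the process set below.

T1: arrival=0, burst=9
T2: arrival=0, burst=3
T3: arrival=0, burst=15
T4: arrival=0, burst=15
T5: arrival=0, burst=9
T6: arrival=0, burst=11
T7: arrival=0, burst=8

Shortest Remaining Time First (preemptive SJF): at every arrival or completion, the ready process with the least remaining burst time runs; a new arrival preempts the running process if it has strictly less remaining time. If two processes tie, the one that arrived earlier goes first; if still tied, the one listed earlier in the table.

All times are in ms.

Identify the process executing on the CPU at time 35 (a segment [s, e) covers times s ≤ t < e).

T6

Timeline: | T2 0-3 | T7 3-11 | T1 11-20 | T5 20-29 | T6 29-40 | T3 40-55 | T4 55-70 |
Completion: T1=20  T2=3  T3=55  T4=70  T5=29  T6=40  T7=11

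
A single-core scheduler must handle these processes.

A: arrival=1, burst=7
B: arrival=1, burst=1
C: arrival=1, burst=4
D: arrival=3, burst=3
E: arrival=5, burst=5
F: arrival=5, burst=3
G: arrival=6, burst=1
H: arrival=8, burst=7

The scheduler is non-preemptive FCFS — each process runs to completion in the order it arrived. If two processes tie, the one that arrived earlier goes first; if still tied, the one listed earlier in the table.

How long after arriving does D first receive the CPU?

Schedule: | idle 0-1 | A 1-8 | B 8-9 | C 9-13 | D 13-16 | E 16-21 | F 21-24 | G 24-25 | H 25-32 |
Completion: A=8  B=9  C=13  D=16  E=21  F=24  G=25  H=32
Turnaround (C−A): A=7  B=8  C=12  D=13  E=16  F=19  G=19  H=24
Response(D) = first start − arrival = 13 − 3 = 10

10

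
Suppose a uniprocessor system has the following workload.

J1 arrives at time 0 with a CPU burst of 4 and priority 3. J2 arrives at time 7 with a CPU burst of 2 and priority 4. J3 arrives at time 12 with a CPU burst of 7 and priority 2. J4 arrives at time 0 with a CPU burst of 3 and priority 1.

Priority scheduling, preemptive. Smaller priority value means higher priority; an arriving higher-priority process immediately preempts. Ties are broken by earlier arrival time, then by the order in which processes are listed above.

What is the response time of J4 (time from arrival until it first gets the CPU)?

0

Timeline: | J4 0-3 | J1 3-7 | J2 7-9 | idle 9-12 | J3 12-19 |
Completion: J1=7  J2=9  J3=19  J4=3
Response(J4) = first start − arrival = 0 − 0 = 0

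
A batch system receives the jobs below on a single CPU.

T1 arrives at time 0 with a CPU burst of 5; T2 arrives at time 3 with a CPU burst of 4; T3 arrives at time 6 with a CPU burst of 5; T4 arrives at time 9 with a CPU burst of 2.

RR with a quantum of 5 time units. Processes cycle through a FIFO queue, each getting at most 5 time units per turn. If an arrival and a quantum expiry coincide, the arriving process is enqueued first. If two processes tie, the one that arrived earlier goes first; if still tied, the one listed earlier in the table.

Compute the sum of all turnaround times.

26

Timeline: | T1 0-5 | T2 5-9 | T3 9-14 | T4 14-16 |
Completion: T1=5  T2=9  T3=14  T4=16
Turnaround (C−A): T1=5  T2=6  T3=8  T4=7
Turnaround = completion − arrival: T1=5, T2=6, T3=8, T4=7
Total turnaround = 5 + 6 + 8 + 7 = 26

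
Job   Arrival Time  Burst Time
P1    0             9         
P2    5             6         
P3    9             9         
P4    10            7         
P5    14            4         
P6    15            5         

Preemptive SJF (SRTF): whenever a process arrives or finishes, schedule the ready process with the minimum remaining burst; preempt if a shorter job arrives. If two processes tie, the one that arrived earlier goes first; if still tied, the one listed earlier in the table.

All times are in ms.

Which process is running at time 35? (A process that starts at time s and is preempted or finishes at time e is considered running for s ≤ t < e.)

P3

Gantt: | P1 0-9 | P2 9-15 | P5 15-19 | P6 19-24 | P4 24-31 | P3 31-40 |
Completion: P1=9  P2=15  P3=40  P4=31  P5=19  P6=24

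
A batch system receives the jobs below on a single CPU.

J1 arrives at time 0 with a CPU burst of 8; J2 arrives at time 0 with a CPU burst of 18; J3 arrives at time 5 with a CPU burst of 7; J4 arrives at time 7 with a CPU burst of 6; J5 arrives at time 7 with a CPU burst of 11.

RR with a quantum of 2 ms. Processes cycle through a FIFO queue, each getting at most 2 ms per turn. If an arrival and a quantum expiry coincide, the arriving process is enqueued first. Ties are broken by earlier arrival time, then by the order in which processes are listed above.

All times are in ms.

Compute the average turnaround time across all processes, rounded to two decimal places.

Gantt: | J1 0-2 | J2 2-4 | J1 4-6 | J2 6-8 | J3 8-10 | J1 10-12 | J4 12-14 | J5 14-16 | J2 16-18 | J3 18-20 | J1 20-22 | J4 22-24 | J5 24-26 | J2 26-28 | J3 28-30 | J4 30-32 | J5 32-34 | J2 34-36 | J3 36-37 | J5 37-39 | J2 39-41 | J5 41-43 | J2 43-45 | J5 45-46 | J2 46-50 |
Completion: J1=22  J2=50  J3=37  J4=32  J5=46
Turnaround (C−A): J1=22  J2=50  J3=32  J4=25  J5=39
Turnaround times: J1=22, J2=50, J3=32, J4=25, J5=39
Average turnaround = (22+50+32+25+39) / 5 = 168/5 = 33.60

33.60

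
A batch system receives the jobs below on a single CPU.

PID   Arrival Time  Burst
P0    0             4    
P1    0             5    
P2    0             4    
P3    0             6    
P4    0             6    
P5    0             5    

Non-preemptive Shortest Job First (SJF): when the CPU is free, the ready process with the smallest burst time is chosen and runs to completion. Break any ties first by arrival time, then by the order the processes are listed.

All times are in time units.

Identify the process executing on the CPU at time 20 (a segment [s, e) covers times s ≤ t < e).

P3

Schedule: | P0 0-4 | P2 4-8 | P1 8-13 | P5 13-18 | P3 18-24 | P4 24-30 |
Completion: P0=4  P1=13  P2=8  P3=24  P4=30  P5=18
Turnaround (C−A): P0=4  P1=13  P2=8  P3=24  P4=30  P5=18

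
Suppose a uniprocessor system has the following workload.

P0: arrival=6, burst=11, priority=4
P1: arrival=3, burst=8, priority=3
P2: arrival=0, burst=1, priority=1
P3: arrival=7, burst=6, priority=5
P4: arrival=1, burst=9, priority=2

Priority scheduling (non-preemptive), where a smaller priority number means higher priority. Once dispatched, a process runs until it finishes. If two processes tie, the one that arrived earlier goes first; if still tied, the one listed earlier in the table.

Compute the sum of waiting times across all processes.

41

Schedule: | P2 0-1 | P4 1-10 | P1 10-18 | P0 18-29 | P3 29-35 |
Completion: P0=29  P1=18  P2=1  P3=35  P4=10
Turnaround (C−A): P0=23  P1=15  P2=1  P3=28  P4=9
Waiting = turnaround − burst: P0=12, P1=7, P2=0, P3=22, P4=0
Total waiting = 12 + 7 + 0 + 22 + 0 = 41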